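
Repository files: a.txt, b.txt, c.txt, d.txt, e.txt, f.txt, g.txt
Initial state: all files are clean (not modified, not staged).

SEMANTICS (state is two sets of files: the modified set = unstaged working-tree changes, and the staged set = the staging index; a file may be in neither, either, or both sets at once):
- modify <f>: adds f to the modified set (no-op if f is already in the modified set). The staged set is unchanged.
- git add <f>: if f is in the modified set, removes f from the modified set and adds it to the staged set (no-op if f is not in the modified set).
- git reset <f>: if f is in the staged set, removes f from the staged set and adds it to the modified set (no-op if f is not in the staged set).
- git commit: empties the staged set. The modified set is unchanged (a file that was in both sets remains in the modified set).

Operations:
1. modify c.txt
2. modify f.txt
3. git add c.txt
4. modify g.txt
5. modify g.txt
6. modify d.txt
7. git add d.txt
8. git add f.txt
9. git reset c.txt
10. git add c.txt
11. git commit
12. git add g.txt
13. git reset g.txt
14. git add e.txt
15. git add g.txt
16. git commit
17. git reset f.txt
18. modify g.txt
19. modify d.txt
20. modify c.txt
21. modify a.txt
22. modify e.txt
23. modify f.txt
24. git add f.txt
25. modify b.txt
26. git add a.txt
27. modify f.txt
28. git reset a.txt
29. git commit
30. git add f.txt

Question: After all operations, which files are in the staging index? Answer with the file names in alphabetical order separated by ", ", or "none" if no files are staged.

Answer: f.txt

Derivation:
After op 1 (modify c.txt): modified={c.txt} staged={none}
After op 2 (modify f.txt): modified={c.txt, f.txt} staged={none}
After op 3 (git add c.txt): modified={f.txt} staged={c.txt}
After op 4 (modify g.txt): modified={f.txt, g.txt} staged={c.txt}
After op 5 (modify g.txt): modified={f.txt, g.txt} staged={c.txt}
After op 6 (modify d.txt): modified={d.txt, f.txt, g.txt} staged={c.txt}
After op 7 (git add d.txt): modified={f.txt, g.txt} staged={c.txt, d.txt}
After op 8 (git add f.txt): modified={g.txt} staged={c.txt, d.txt, f.txt}
After op 9 (git reset c.txt): modified={c.txt, g.txt} staged={d.txt, f.txt}
After op 10 (git add c.txt): modified={g.txt} staged={c.txt, d.txt, f.txt}
After op 11 (git commit): modified={g.txt} staged={none}
After op 12 (git add g.txt): modified={none} staged={g.txt}
After op 13 (git reset g.txt): modified={g.txt} staged={none}
After op 14 (git add e.txt): modified={g.txt} staged={none}
After op 15 (git add g.txt): modified={none} staged={g.txt}
After op 16 (git commit): modified={none} staged={none}
After op 17 (git reset f.txt): modified={none} staged={none}
After op 18 (modify g.txt): modified={g.txt} staged={none}
After op 19 (modify d.txt): modified={d.txt, g.txt} staged={none}
After op 20 (modify c.txt): modified={c.txt, d.txt, g.txt} staged={none}
After op 21 (modify a.txt): modified={a.txt, c.txt, d.txt, g.txt} staged={none}
After op 22 (modify e.txt): modified={a.txt, c.txt, d.txt, e.txt, g.txt} staged={none}
After op 23 (modify f.txt): modified={a.txt, c.txt, d.txt, e.txt, f.txt, g.txt} staged={none}
After op 24 (git add f.txt): modified={a.txt, c.txt, d.txt, e.txt, g.txt} staged={f.txt}
After op 25 (modify b.txt): modified={a.txt, b.txt, c.txt, d.txt, e.txt, g.txt} staged={f.txt}
After op 26 (git add a.txt): modified={b.txt, c.txt, d.txt, e.txt, g.txt} staged={a.txt, f.txt}
After op 27 (modify f.txt): modified={b.txt, c.txt, d.txt, e.txt, f.txt, g.txt} staged={a.txt, f.txt}
After op 28 (git reset a.txt): modified={a.txt, b.txt, c.txt, d.txt, e.txt, f.txt, g.txt} staged={f.txt}
After op 29 (git commit): modified={a.txt, b.txt, c.txt, d.txt, e.txt, f.txt, g.txt} staged={none}
After op 30 (git add f.txt): modified={a.txt, b.txt, c.txt, d.txt, e.txt, g.txt} staged={f.txt}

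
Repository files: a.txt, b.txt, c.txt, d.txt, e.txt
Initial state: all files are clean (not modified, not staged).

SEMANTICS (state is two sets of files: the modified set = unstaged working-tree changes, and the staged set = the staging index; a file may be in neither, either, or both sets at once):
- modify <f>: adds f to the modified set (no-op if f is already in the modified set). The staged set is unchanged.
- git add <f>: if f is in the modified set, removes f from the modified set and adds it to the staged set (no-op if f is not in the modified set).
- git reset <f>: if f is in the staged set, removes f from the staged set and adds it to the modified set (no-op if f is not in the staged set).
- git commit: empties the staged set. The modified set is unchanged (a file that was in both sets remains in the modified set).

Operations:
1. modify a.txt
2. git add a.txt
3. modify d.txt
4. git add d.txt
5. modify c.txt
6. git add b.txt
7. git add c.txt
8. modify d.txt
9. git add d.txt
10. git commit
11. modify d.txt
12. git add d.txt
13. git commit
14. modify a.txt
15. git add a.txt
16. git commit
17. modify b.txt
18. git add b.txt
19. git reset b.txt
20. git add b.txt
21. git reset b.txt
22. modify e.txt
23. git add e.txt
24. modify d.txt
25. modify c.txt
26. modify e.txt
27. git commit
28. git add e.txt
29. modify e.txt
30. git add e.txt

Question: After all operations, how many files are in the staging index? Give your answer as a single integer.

After op 1 (modify a.txt): modified={a.txt} staged={none}
After op 2 (git add a.txt): modified={none} staged={a.txt}
After op 3 (modify d.txt): modified={d.txt} staged={a.txt}
After op 4 (git add d.txt): modified={none} staged={a.txt, d.txt}
After op 5 (modify c.txt): modified={c.txt} staged={a.txt, d.txt}
After op 6 (git add b.txt): modified={c.txt} staged={a.txt, d.txt}
After op 7 (git add c.txt): modified={none} staged={a.txt, c.txt, d.txt}
After op 8 (modify d.txt): modified={d.txt} staged={a.txt, c.txt, d.txt}
After op 9 (git add d.txt): modified={none} staged={a.txt, c.txt, d.txt}
After op 10 (git commit): modified={none} staged={none}
After op 11 (modify d.txt): modified={d.txt} staged={none}
After op 12 (git add d.txt): modified={none} staged={d.txt}
After op 13 (git commit): modified={none} staged={none}
After op 14 (modify a.txt): modified={a.txt} staged={none}
After op 15 (git add a.txt): modified={none} staged={a.txt}
After op 16 (git commit): modified={none} staged={none}
After op 17 (modify b.txt): modified={b.txt} staged={none}
After op 18 (git add b.txt): modified={none} staged={b.txt}
After op 19 (git reset b.txt): modified={b.txt} staged={none}
After op 20 (git add b.txt): modified={none} staged={b.txt}
After op 21 (git reset b.txt): modified={b.txt} staged={none}
After op 22 (modify e.txt): modified={b.txt, e.txt} staged={none}
After op 23 (git add e.txt): modified={b.txt} staged={e.txt}
After op 24 (modify d.txt): modified={b.txt, d.txt} staged={e.txt}
After op 25 (modify c.txt): modified={b.txt, c.txt, d.txt} staged={e.txt}
After op 26 (modify e.txt): modified={b.txt, c.txt, d.txt, e.txt} staged={e.txt}
After op 27 (git commit): modified={b.txt, c.txt, d.txt, e.txt} staged={none}
After op 28 (git add e.txt): modified={b.txt, c.txt, d.txt} staged={e.txt}
After op 29 (modify e.txt): modified={b.txt, c.txt, d.txt, e.txt} staged={e.txt}
After op 30 (git add e.txt): modified={b.txt, c.txt, d.txt} staged={e.txt}
Final staged set: {e.txt} -> count=1

Answer: 1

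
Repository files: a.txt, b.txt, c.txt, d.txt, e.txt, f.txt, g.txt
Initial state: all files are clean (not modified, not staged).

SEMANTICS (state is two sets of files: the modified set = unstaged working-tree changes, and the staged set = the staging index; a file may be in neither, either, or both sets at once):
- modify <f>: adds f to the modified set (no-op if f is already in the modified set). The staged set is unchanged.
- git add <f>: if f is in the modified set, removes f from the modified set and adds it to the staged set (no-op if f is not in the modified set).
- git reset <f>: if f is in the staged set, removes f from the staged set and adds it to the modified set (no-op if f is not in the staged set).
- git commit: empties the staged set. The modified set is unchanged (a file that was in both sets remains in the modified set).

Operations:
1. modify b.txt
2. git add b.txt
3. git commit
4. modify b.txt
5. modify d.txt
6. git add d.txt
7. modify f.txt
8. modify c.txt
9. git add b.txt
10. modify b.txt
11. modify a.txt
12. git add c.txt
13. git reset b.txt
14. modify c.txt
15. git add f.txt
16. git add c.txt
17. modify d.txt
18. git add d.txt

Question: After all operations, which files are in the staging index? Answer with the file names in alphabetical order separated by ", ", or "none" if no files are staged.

After op 1 (modify b.txt): modified={b.txt} staged={none}
After op 2 (git add b.txt): modified={none} staged={b.txt}
After op 3 (git commit): modified={none} staged={none}
After op 4 (modify b.txt): modified={b.txt} staged={none}
After op 5 (modify d.txt): modified={b.txt, d.txt} staged={none}
After op 6 (git add d.txt): modified={b.txt} staged={d.txt}
After op 7 (modify f.txt): modified={b.txt, f.txt} staged={d.txt}
After op 8 (modify c.txt): modified={b.txt, c.txt, f.txt} staged={d.txt}
After op 9 (git add b.txt): modified={c.txt, f.txt} staged={b.txt, d.txt}
After op 10 (modify b.txt): modified={b.txt, c.txt, f.txt} staged={b.txt, d.txt}
After op 11 (modify a.txt): modified={a.txt, b.txt, c.txt, f.txt} staged={b.txt, d.txt}
After op 12 (git add c.txt): modified={a.txt, b.txt, f.txt} staged={b.txt, c.txt, d.txt}
After op 13 (git reset b.txt): modified={a.txt, b.txt, f.txt} staged={c.txt, d.txt}
After op 14 (modify c.txt): modified={a.txt, b.txt, c.txt, f.txt} staged={c.txt, d.txt}
After op 15 (git add f.txt): modified={a.txt, b.txt, c.txt} staged={c.txt, d.txt, f.txt}
After op 16 (git add c.txt): modified={a.txt, b.txt} staged={c.txt, d.txt, f.txt}
After op 17 (modify d.txt): modified={a.txt, b.txt, d.txt} staged={c.txt, d.txt, f.txt}
After op 18 (git add d.txt): modified={a.txt, b.txt} staged={c.txt, d.txt, f.txt}

Answer: c.txt, d.txt, f.txt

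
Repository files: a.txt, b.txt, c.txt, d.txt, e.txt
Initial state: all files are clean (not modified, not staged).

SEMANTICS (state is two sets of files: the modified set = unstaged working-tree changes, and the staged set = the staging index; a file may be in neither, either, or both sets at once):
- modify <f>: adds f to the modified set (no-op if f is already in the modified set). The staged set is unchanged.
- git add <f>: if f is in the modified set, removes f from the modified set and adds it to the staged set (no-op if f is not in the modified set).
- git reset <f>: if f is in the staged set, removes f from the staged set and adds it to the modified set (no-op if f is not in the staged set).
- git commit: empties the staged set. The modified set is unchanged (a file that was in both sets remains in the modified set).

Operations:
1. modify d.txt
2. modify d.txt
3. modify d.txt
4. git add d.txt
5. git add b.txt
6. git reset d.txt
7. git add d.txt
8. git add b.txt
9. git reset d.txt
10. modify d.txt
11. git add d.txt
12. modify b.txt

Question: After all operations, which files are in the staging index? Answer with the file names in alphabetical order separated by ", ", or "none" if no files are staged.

Answer: d.txt

Derivation:
After op 1 (modify d.txt): modified={d.txt} staged={none}
After op 2 (modify d.txt): modified={d.txt} staged={none}
After op 3 (modify d.txt): modified={d.txt} staged={none}
After op 4 (git add d.txt): modified={none} staged={d.txt}
After op 5 (git add b.txt): modified={none} staged={d.txt}
After op 6 (git reset d.txt): modified={d.txt} staged={none}
After op 7 (git add d.txt): modified={none} staged={d.txt}
After op 8 (git add b.txt): modified={none} staged={d.txt}
After op 9 (git reset d.txt): modified={d.txt} staged={none}
After op 10 (modify d.txt): modified={d.txt} staged={none}
After op 11 (git add d.txt): modified={none} staged={d.txt}
After op 12 (modify b.txt): modified={b.txt} staged={d.txt}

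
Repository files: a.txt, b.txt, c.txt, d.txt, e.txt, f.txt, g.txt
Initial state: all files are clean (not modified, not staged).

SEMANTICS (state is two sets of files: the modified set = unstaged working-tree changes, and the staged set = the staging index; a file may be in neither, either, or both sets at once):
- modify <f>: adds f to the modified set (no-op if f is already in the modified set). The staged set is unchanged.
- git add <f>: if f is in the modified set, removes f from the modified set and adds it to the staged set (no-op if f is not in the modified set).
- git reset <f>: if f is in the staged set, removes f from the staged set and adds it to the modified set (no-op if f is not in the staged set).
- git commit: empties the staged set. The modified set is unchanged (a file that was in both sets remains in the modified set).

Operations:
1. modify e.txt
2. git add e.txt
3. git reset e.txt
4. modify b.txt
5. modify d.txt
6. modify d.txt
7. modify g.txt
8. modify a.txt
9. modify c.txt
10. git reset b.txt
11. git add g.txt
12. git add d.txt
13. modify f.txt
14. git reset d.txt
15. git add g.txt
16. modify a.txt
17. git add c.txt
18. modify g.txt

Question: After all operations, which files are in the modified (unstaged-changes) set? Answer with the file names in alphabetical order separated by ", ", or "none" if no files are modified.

After op 1 (modify e.txt): modified={e.txt} staged={none}
After op 2 (git add e.txt): modified={none} staged={e.txt}
After op 3 (git reset e.txt): modified={e.txt} staged={none}
After op 4 (modify b.txt): modified={b.txt, e.txt} staged={none}
After op 5 (modify d.txt): modified={b.txt, d.txt, e.txt} staged={none}
After op 6 (modify d.txt): modified={b.txt, d.txt, e.txt} staged={none}
After op 7 (modify g.txt): modified={b.txt, d.txt, e.txt, g.txt} staged={none}
After op 8 (modify a.txt): modified={a.txt, b.txt, d.txt, e.txt, g.txt} staged={none}
After op 9 (modify c.txt): modified={a.txt, b.txt, c.txt, d.txt, e.txt, g.txt} staged={none}
After op 10 (git reset b.txt): modified={a.txt, b.txt, c.txt, d.txt, e.txt, g.txt} staged={none}
After op 11 (git add g.txt): modified={a.txt, b.txt, c.txt, d.txt, e.txt} staged={g.txt}
After op 12 (git add d.txt): modified={a.txt, b.txt, c.txt, e.txt} staged={d.txt, g.txt}
After op 13 (modify f.txt): modified={a.txt, b.txt, c.txt, e.txt, f.txt} staged={d.txt, g.txt}
After op 14 (git reset d.txt): modified={a.txt, b.txt, c.txt, d.txt, e.txt, f.txt} staged={g.txt}
After op 15 (git add g.txt): modified={a.txt, b.txt, c.txt, d.txt, e.txt, f.txt} staged={g.txt}
After op 16 (modify a.txt): modified={a.txt, b.txt, c.txt, d.txt, e.txt, f.txt} staged={g.txt}
After op 17 (git add c.txt): modified={a.txt, b.txt, d.txt, e.txt, f.txt} staged={c.txt, g.txt}
After op 18 (modify g.txt): modified={a.txt, b.txt, d.txt, e.txt, f.txt, g.txt} staged={c.txt, g.txt}

Answer: a.txt, b.txt, d.txt, e.txt, f.txt, g.txt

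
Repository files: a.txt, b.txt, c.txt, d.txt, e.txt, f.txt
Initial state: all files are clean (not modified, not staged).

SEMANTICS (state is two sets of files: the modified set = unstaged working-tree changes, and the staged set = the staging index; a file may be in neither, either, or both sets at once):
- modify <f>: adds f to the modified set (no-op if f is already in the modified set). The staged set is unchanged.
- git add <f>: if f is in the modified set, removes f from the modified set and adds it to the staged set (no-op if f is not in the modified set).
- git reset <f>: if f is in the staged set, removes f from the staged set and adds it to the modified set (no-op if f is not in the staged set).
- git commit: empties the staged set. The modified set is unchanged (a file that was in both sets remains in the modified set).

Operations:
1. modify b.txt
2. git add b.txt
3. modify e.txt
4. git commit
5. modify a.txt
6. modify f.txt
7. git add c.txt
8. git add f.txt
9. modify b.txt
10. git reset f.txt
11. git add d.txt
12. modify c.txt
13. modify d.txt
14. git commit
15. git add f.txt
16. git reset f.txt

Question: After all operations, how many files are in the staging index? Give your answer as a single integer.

After op 1 (modify b.txt): modified={b.txt} staged={none}
After op 2 (git add b.txt): modified={none} staged={b.txt}
After op 3 (modify e.txt): modified={e.txt} staged={b.txt}
After op 4 (git commit): modified={e.txt} staged={none}
After op 5 (modify a.txt): modified={a.txt, e.txt} staged={none}
After op 6 (modify f.txt): modified={a.txt, e.txt, f.txt} staged={none}
After op 7 (git add c.txt): modified={a.txt, e.txt, f.txt} staged={none}
After op 8 (git add f.txt): modified={a.txt, e.txt} staged={f.txt}
After op 9 (modify b.txt): modified={a.txt, b.txt, e.txt} staged={f.txt}
After op 10 (git reset f.txt): modified={a.txt, b.txt, e.txt, f.txt} staged={none}
After op 11 (git add d.txt): modified={a.txt, b.txt, e.txt, f.txt} staged={none}
After op 12 (modify c.txt): modified={a.txt, b.txt, c.txt, e.txt, f.txt} staged={none}
After op 13 (modify d.txt): modified={a.txt, b.txt, c.txt, d.txt, e.txt, f.txt} staged={none}
After op 14 (git commit): modified={a.txt, b.txt, c.txt, d.txt, e.txt, f.txt} staged={none}
After op 15 (git add f.txt): modified={a.txt, b.txt, c.txt, d.txt, e.txt} staged={f.txt}
After op 16 (git reset f.txt): modified={a.txt, b.txt, c.txt, d.txt, e.txt, f.txt} staged={none}
Final staged set: {none} -> count=0

Answer: 0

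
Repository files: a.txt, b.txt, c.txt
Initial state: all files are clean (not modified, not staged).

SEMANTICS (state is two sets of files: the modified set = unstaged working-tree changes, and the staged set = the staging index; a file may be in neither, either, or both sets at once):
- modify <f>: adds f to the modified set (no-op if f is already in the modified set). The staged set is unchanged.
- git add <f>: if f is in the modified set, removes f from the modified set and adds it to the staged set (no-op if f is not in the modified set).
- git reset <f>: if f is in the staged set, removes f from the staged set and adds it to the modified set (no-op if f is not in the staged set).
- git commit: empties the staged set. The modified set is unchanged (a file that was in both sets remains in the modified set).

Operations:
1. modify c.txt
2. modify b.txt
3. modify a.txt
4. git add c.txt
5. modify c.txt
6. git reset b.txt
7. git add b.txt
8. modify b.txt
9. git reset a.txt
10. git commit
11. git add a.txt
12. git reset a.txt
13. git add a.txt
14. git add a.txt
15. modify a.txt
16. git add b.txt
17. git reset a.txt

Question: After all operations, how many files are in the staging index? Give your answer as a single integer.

After op 1 (modify c.txt): modified={c.txt} staged={none}
After op 2 (modify b.txt): modified={b.txt, c.txt} staged={none}
After op 3 (modify a.txt): modified={a.txt, b.txt, c.txt} staged={none}
After op 4 (git add c.txt): modified={a.txt, b.txt} staged={c.txt}
After op 5 (modify c.txt): modified={a.txt, b.txt, c.txt} staged={c.txt}
After op 6 (git reset b.txt): modified={a.txt, b.txt, c.txt} staged={c.txt}
After op 7 (git add b.txt): modified={a.txt, c.txt} staged={b.txt, c.txt}
After op 8 (modify b.txt): modified={a.txt, b.txt, c.txt} staged={b.txt, c.txt}
After op 9 (git reset a.txt): modified={a.txt, b.txt, c.txt} staged={b.txt, c.txt}
After op 10 (git commit): modified={a.txt, b.txt, c.txt} staged={none}
After op 11 (git add a.txt): modified={b.txt, c.txt} staged={a.txt}
After op 12 (git reset a.txt): modified={a.txt, b.txt, c.txt} staged={none}
After op 13 (git add a.txt): modified={b.txt, c.txt} staged={a.txt}
After op 14 (git add a.txt): modified={b.txt, c.txt} staged={a.txt}
After op 15 (modify a.txt): modified={a.txt, b.txt, c.txt} staged={a.txt}
After op 16 (git add b.txt): modified={a.txt, c.txt} staged={a.txt, b.txt}
After op 17 (git reset a.txt): modified={a.txt, c.txt} staged={b.txt}
Final staged set: {b.txt} -> count=1

Answer: 1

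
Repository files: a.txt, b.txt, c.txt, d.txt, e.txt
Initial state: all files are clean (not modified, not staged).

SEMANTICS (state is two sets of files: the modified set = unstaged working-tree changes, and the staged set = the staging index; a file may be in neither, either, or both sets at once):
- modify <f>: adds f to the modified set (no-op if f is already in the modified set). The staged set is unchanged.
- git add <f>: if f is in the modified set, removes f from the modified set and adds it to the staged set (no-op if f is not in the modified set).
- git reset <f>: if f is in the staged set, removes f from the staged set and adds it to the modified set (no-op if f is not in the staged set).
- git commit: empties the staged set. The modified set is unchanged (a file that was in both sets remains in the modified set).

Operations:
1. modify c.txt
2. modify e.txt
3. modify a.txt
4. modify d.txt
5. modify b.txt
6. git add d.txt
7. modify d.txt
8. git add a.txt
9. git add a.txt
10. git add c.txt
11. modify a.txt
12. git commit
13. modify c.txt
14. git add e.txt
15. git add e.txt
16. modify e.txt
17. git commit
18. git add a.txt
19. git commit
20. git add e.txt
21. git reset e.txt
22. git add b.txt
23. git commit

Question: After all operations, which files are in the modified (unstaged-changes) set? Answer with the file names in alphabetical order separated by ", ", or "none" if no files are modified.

Answer: c.txt, d.txt, e.txt

Derivation:
After op 1 (modify c.txt): modified={c.txt} staged={none}
After op 2 (modify e.txt): modified={c.txt, e.txt} staged={none}
After op 3 (modify a.txt): modified={a.txt, c.txt, e.txt} staged={none}
After op 4 (modify d.txt): modified={a.txt, c.txt, d.txt, e.txt} staged={none}
After op 5 (modify b.txt): modified={a.txt, b.txt, c.txt, d.txt, e.txt} staged={none}
After op 6 (git add d.txt): modified={a.txt, b.txt, c.txt, e.txt} staged={d.txt}
After op 7 (modify d.txt): modified={a.txt, b.txt, c.txt, d.txt, e.txt} staged={d.txt}
After op 8 (git add a.txt): modified={b.txt, c.txt, d.txt, e.txt} staged={a.txt, d.txt}
After op 9 (git add a.txt): modified={b.txt, c.txt, d.txt, e.txt} staged={a.txt, d.txt}
After op 10 (git add c.txt): modified={b.txt, d.txt, e.txt} staged={a.txt, c.txt, d.txt}
After op 11 (modify a.txt): modified={a.txt, b.txt, d.txt, e.txt} staged={a.txt, c.txt, d.txt}
After op 12 (git commit): modified={a.txt, b.txt, d.txt, e.txt} staged={none}
After op 13 (modify c.txt): modified={a.txt, b.txt, c.txt, d.txt, e.txt} staged={none}
After op 14 (git add e.txt): modified={a.txt, b.txt, c.txt, d.txt} staged={e.txt}
After op 15 (git add e.txt): modified={a.txt, b.txt, c.txt, d.txt} staged={e.txt}
After op 16 (modify e.txt): modified={a.txt, b.txt, c.txt, d.txt, e.txt} staged={e.txt}
After op 17 (git commit): modified={a.txt, b.txt, c.txt, d.txt, e.txt} staged={none}
After op 18 (git add a.txt): modified={b.txt, c.txt, d.txt, e.txt} staged={a.txt}
After op 19 (git commit): modified={b.txt, c.txt, d.txt, e.txt} staged={none}
After op 20 (git add e.txt): modified={b.txt, c.txt, d.txt} staged={e.txt}
After op 21 (git reset e.txt): modified={b.txt, c.txt, d.txt, e.txt} staged={none}
After op 22 (git add b.txt): modified={c.txt, d.txt, e.txt} staged={b.txt}
After op 23 (git commit): modified={c.txt, d.txt, e.txt} staged={none}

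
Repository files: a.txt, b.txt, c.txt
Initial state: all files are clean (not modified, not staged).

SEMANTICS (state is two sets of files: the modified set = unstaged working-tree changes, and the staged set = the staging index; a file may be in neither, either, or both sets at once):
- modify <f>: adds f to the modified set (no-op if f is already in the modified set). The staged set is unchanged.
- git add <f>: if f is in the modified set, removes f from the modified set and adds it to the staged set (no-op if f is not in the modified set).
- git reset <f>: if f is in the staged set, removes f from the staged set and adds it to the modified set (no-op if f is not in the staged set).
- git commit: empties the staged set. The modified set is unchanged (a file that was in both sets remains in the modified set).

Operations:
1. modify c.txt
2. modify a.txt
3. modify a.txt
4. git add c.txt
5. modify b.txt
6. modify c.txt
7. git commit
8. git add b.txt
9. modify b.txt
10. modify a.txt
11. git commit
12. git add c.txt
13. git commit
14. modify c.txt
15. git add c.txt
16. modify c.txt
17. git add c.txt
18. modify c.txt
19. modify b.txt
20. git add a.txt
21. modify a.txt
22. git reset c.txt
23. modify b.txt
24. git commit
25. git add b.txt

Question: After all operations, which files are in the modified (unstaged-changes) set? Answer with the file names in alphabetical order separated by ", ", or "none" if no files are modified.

After op 1 (modify c.txt): modified={c.txt} staged={none}
After op 2 (modify a.txt): modified={a.txt, c.txt} staged={none}
After op 3 (modify a.txt): modified={a.txt, c.txt} staged={none}
After op 4 (git add c.txt): modified={a.txt} staged={c.txt}
After op 5 (modify b.txt): modified={a.txt, b.txt} staged={c.txt}
After op 6 (modify c.txt): modified={a.txt, b.txt, c.txt} staged={c.txt}
After op 7 (git commit): modified={a.txt, b.txt, c.txt} staged={none}
After op 8 (git add b.txt): modified={a.txt, c.txt} staged={b.txt}
After op 9 (modify b.txt): modified={a.txt, b.txt, c.txt} staged={b.txt}
After op 10 (modify a.txt): modified={a.txt, b.txt, c.txt} staged={b.txt}
After op 11 (git commit): modified={a.txt, b.txt, c.txt} staged={none}
After op 12 (git add c.txt): modified={a.txt, b.txt} staged={c.txt}
After op 13 (git commit): modified={a.txt, b.txt} staged={none}
After op 14 (modify c.txt): modified={a.txt, b.txt, c.txt} staged={none}
After op 15 (git add c.txt): modified={a.txt, b.txt} staged={c.txt}
After op 16 (modify c.txt): modified={a.txt, b.txt, c.txt} staged={c.txt}
After op 17 (git add c.txt): modified={a.txt, b.txt} staged={c.txt}
After op 18 (modify c.txt): modified={a.txt, b.txt, c.txt} staged={c.txt}
After op 19 (modify b.txt): modified={a.txt, b.txt, c.txt} staged={c.txt}
After op 20 (git add a.txt): modified={b.txt, c.txt} staged={a.txt, c.txt}
After op 21 (modify a.txt): modified={a.txt, b.txt, c.txt} staged={a.txt, c.txt}
After op 22 (git reset c.txt): modified={a.txt, b.txt, c.txt} staged={a.txt}
After op 23 (modify b.txt): modified={a.txt, b.txt, c.txt} staged={a.txt}
After op 24 (git commit): modified={a.txt, b.txt, c.txt} staged={none}
After op 25 (git add b.txt): modified={a.txt, c.txt} staged={b.txt}

Answer: a.txt, c.txt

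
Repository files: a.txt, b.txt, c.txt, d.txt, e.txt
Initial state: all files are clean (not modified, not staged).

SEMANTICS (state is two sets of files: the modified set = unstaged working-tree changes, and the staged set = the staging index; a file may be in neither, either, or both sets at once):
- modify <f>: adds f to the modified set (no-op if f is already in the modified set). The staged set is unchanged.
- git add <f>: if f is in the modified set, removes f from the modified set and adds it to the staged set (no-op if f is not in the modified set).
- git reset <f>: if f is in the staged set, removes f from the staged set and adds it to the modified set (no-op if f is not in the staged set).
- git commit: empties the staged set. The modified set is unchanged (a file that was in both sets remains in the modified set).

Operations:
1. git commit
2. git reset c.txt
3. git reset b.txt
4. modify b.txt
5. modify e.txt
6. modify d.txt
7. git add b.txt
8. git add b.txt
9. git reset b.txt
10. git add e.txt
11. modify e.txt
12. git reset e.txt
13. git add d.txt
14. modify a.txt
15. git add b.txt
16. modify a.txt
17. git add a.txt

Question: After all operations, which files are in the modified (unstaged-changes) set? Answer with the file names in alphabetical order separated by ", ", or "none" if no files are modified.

After op 1 (git commit): modified={none} staged={none}
After op 2 (git reset c.txt): modified={none} staged={none}
After op 3 (git reset b.txt): modified={none} staged={none}
After op 4 (modify b.txt): modified={b.txt} staged={none}
After op 5 (modify e.txt): modified={b.txt, e.txt} staged={none}
After op 6 (modify d.txt): modified={b.txt, d.txt, e.txt} staged={none}
After op 7 (git add b.txt): modified={d.txt, e.txt} staged={b.txt}
After op 8 (git add b.txt): modified={d.txt, e.txt} staged={b.txt}
After op 9 (git reset b.txt): modified={b.txt, d.txt, e.txt} staged={none}
After op 10 (git add e.txt): modified={b.txt, d.txt} staged={e.txt}
After op 11 (modify e.txt): modified={b.txt, d.txt, e.txt} staged={e.txt}
After op 12 (git reset e.txt): modified={b.txt, d.txt, e.txt} staged={none}
After op 13 (git add d.txt): modified={b.txt, e.txt} staged={d.txt}
After op 14 (modify a.txt): modified={a.txt, b.txt, e.txt} staged={d.txt}
After op 15 (git add b.txt): modified={a.txt, e.txt} staged={b.txt, d.txt}
After op 16 (modify a.txt): modified={a.txt, e.txt} staged={b.txt, d.txt}
After op 17 (git add a.txt): modified={e.txt} staged={a.txt, b.txt, d.txt}

Answer: e.txt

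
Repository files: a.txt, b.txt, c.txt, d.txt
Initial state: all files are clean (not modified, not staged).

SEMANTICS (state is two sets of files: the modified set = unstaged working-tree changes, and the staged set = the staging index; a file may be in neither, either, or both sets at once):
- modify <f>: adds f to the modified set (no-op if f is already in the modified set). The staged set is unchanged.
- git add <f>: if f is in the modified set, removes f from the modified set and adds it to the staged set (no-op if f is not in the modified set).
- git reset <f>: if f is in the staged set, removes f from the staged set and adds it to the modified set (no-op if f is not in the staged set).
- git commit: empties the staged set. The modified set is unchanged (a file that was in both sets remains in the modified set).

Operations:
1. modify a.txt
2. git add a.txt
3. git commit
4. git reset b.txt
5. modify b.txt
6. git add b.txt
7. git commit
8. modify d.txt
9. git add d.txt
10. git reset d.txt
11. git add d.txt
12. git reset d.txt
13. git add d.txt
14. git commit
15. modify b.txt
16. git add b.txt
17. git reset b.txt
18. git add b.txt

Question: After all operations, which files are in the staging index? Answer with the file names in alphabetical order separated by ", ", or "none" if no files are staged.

After op 1 (modify a.txt): modified={a.txt} staged={none}
After op 2 (git add a.txt): modified={none} staged={a.txt}
After op 3 (git commit): modified={none} staged={none}
After op 4 (git reset b.txt): modified={none} staged={none}
After op 5 (modify b.txt): modified={b.txt} staged={none}
After op 6 (git add b.txt): modified={none} staged={b.txt}
After op 7 (git commit): modified={none} staged={none}
After op 8 (modify d.txt): modified={d.txt} staged={none}
After op 9 (git add d.txt): modified={none} staged={d.txt}
After op 10 (git reset d.txt): modified={d.txt} staged={none}
After op 11 (git add d.txt): modified={none} staged={d.txt}
After op 12 (git reset d.txt): modified={d.txt} staged={none}
After op 13 (git add d.txt): modified={none} staged={d.txt}
After op 14 (git commit): modified={none} staged={none}
After op 15 (modify b.txt): modified={b.txt} staged={none}
After op 16 (git add b.txt): modified={none} staged={b.txt}
After op 17 (git reset b.txt): modified={b.txt} staged={none}
After op 18 (git add b.txt): modified={none} staged={b.txt}

Answer: b.txt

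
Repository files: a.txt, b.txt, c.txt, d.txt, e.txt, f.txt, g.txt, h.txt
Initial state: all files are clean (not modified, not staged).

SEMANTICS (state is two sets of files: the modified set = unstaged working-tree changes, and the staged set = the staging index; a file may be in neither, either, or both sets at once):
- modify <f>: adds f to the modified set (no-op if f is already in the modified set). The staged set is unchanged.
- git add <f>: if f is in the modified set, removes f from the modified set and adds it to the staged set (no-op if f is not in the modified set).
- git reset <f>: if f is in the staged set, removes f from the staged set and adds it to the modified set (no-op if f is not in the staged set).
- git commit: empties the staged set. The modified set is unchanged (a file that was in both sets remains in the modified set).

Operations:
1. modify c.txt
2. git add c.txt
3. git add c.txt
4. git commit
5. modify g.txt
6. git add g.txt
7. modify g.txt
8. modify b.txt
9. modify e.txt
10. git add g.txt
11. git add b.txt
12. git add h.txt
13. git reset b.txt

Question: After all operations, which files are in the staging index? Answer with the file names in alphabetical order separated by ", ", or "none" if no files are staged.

Answer: g.txt

Derivation:
After op 1 (modify c.txt): modified={c.txt} staged={none}
After op 2 (git add c.txt): modified={none} staged={c.txt}
After op 3 (git add c.txt): modified={none} staged={c.txt}
After op 4 (git commit): modified={none} staged={none}
After op 5 (modify g.txt): modified={g.txt} staged={none}
After op 6 (git add g.txt): modified={none} staged={g.txt}
After op 7 (modify g.txt): modified={g.txt} staged={g.txt}
After op 8 (modify b.txt): modified={b.txt, g.txt} staged={g.txt}
After op 9 (modify e.txt): modified={b.txt, e.txt, g.txt} staged={g.txt}
After op 10 (git add g.txt): modified={b.txt, e.txt} staged={g.txt}
After op 11 (git add b.txt): modified={e.txt} staged={b.txt, g.txt}
After op 12 (git add h.txt): modified={e.txt} staged={b.txt, g.txt}
After op 13 (git reset b.txt): modified={b.txt, e.txt} staged={g.txt}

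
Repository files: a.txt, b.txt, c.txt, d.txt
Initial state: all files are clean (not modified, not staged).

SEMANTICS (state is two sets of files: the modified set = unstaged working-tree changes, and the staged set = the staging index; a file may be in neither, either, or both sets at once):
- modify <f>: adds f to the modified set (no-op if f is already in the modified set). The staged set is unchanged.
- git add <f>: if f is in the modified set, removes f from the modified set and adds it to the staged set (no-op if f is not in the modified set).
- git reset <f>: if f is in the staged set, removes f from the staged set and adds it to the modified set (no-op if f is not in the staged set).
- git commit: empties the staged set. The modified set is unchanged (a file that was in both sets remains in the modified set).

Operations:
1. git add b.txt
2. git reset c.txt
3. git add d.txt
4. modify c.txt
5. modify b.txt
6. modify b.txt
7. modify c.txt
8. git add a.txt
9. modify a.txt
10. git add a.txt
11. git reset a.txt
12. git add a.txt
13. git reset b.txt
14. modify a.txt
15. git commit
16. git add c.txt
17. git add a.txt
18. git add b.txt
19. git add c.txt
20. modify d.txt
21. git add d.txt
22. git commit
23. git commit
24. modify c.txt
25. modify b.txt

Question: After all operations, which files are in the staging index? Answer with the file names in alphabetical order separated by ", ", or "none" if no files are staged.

After op 1 (git add b.txt): modified={none} staged={none}
After op 2 (git reset c.txt): modified={none} staged={none}
After op 3 (git add d.txt): modified={none} staged={none}
After op 4 (modify c.txt): modified={c.txt} staged={none}
After op 5 (modify b.txt): modified={b.txt, c.txt} staged={none}
After op 6 (modify b.txt): modified={b.txt, c.txt} staged={none}
After op 7 (modify c.txt): modified={b.txt, c.txt} staged={none}
After op 8 (git add a.txt): modified={b.txt, c.txt} staged={none}
After op 9 (modify a.txt): modified={a.txt, b.txt, c.txt} staged={none}
After op 10 (git add a.txt): modified={b.txt, c.txt} staged={a.txt}
After op 11 (git reset a.txt): modified={a.txt, b.txt, c.txt} staged={none}
After op 12 (git add a.txt): modified={b.txt, c.txt} staged={a.txt}
After op 13 (git reset b.txt): modified={b.txt, c.txt} staged={a.txt}
After op 14 (modify a.txt): modified={a.txt, b.txt, c.txt} staged={a.txt}
After op 15 (git commit): modified={a.txt, b.txt, c.txt} staged={none}
After op 16 (git add c.txt): modified={a.txt, b.txt} staged={c.txt}
After op 17 (git add a.txt): modified={b.txt} staged={a.txt, c.txt}
After op 18 (git add b.txt): modified={none} staged={a.txt, b.txt, c.txt}
After op 19 (git add c.txt): modified={none} staged={a.txt, b.txt, c.txt}
After op 20 (modify d.txt): modified={d.txt} staged={a.txt, b.txt, c.txt}
After op 21 (git add d.txt): modified={none} staged={a.txt, b.txt, c.txt, d.txt}
After op 22 (git commit): modified={none} staged={none}
After op 23 (git commit): modified={none} staged={none}
After op 24 (modify c.txt): modified={c.txt} staged={none}
After op 25 (modify b.txt): modified={b.txt, c.txt} staged={none}

Answer: none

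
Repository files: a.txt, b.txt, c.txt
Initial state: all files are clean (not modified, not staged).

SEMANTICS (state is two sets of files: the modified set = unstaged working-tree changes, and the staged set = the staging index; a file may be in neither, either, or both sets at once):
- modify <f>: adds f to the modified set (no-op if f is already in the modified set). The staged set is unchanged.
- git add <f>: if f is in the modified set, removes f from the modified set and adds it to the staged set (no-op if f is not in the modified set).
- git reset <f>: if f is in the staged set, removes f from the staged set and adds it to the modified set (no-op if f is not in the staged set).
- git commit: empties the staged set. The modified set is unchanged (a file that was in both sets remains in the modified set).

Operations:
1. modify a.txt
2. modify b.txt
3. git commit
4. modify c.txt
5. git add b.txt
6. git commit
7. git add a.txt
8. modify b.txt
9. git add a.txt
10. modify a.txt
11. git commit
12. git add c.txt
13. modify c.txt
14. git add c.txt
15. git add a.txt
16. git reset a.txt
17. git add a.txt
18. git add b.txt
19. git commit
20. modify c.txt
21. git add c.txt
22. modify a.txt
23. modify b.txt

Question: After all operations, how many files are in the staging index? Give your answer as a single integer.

After op 1 (modify a.txt): modified={a.txt} staged={none}
After op 2 (modify b.txt): modified={a.txt, b.txt} staged={none}
After op 3 (git commit): modified={a.txt, b.txt} staged={none}
After op 4 (modify c.txt): modified={a.txt, b.txt, c.txt} staged={none}
After op 5 (git add b.txt): modified={a.txt, c.txt} staged={b.txt}
After op 6 (git commit): modified={a.txt, c.txt} staged={none}
After op 7 (git add a.txt): modified={c.txt} staged={a.txt}
After op 8 (modify b.txt): modified={b.txt, c.txt} staged={a.txt}
After op 9 (git add a.txt): modified={b.txt, c.txt} staged={a.txt}
After op 10 (modify a.txt): modified={a.txt, b.txt, c.txt} staged={a.txt}
After op 11 (git commit): modified={a.txt, b.txt, c.txt} staged={none}
After op 12 (git add c.txt): modified={a.txt, b.txt} staged={c.txt}
After op 13 (modify c.txt): modified={a.txt, b.txt, c.txt} staged={c.txt}
After op 14 (git add c.txt): modified={a.txt, b.txt} staged={c.txt}
After op 15 (git add a.txt): modified={b.txt} staged={a.txt, c.txt}
After op 16 (git reset a.txt): modified={a.txt, b.txt} staged={c.txt}
After op 17 (git add a.txt): modified={b.txt} staged={a.txt, c.txt}
After op 18 (git add b.txt): modified={none} staged={a.txt, b.txt, c.txt}
After op 19 (git commit): modified={none} staged={none}
After op 20 (modify c.txt): modified={c.txt} staged={none}
After op 21 (git add c.txt): modified={none} staged={c.txt}
After op 22 (modify a.txt): modified={a.txt} staged={c.txt}
After op 23 (modify b.txt): modified={a.txt, b.txt} staged={c.txt}
Final staged set: {c.txt} -> count=1

Answer: 1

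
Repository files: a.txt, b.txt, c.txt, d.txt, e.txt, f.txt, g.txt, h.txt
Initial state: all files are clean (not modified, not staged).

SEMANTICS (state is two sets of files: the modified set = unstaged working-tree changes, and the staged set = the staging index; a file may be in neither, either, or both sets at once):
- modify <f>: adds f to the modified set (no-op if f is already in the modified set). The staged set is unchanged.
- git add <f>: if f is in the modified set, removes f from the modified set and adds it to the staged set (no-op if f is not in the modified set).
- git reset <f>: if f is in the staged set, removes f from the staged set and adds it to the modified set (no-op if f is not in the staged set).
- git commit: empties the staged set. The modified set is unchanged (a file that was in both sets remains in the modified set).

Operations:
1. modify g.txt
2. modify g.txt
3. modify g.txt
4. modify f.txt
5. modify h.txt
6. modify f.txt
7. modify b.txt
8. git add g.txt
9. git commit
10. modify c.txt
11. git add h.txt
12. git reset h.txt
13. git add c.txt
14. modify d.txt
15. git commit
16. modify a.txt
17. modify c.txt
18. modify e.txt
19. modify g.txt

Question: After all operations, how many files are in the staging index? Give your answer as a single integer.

Answer: 0

Derivation:
After op 1 (modify g.txt): modified={g.txt} staged={none}
After op 2 (modify g.txt): modified={g.txt} staged={none}
After op 3 (modify g.txt): modified={g.txt} staged={none}
After op 4 (modify f.txt): modified={f.txt, g.txt} staged={none}
After op 5 (modify h.txt): modified={f.txt, g.txt, h.txt} staged={none}
After op 6 (modify f.txt): modified={f.txt, g.txt, h.txt} staged={none}
After op 7 (modify b.txt): modified={b.txt, f.txt, g.txt, h.txt} staged={none}
After op 8 (git add g.txt): modified={b.txt, f.txt, h.txt} staged={g.txt}
After op 9 (git commit): modified={b.txt, f.txt, h.txt} staged={none}
After op 10 (modify c.txt): modified={b.txt, c.txt, f.txt, h.txt} staged={none}
After op 11 (git add h.txt): modified={b.txt, c.txt, f.txt} staged={h.txt}
After op 12 (git reset h.txt): modified={b.txt, c.txt, f.txt, h.txt} staged={none}
After op 13 (git add c.txt): modified={b.txt, f.txt, h.txt} staged={c.txt}
After op 14 (modify d.txt): modified={b.txt, d.txt, f.txt, h.txt} staged={c.txt}
After op 15 (git commit): modified={b.txt, d.txt, f.txt, h.txt} staged={none}
After op 16 (modify a.txt): modified={a.txt, b.txt, d.txt, f.txt, h.txt} staged={none}
After op 17 (modify c.txt): modified={a.txt, b.txt, c.txt, d.txt, f.txt, h.txt} staged={none}
After op 18 (modify e.txt): modified={a.txt, b.txt, c.txt, d.txt, e.txt, f.txt, h.txt} staged={none}
After op 19 (modify g.txt): modified={a.txt, b.txt, c.txt, d.txt, e.txt, f.txt, g.txt, h.txt} staged={none}
Final staged set: {none} -> count=0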